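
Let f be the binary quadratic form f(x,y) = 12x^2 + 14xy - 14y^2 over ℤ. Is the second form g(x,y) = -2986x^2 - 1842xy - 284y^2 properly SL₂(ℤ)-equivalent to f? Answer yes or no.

D₁ = 868, D₂ = 868
river cycle of f (length 16): (-14, 14, 12), (12, 10, -16), (-16, 22, 6), (6, 26, -8), (-8, 22, 12), (12, 26, -4), (-4, 22, 24), (24, 26, -2), (-2, 26, 24), (24, 22, -4), … (6 more)
river cycle of g (length 16): (-16, 22, 6), (6, 26, -8), (-8, 22, 12), (12, 26, -4), (-4, 22, 24), (24, 26, -2), (-2, 26, 24), (24, 22, -4), (-4, 26, 12), (12, 22, -8), … (6 more)
cycles coincide ⇒ equivalent

yes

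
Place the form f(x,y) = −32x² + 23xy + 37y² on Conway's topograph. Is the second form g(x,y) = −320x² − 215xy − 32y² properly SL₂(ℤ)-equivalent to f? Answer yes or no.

D₁ = 5265, D₂ = 5265
river cycle of f (length 26): (37, 51, -18), (-18, 57, 28), (28, 55, -20), (-20, 65, 13), (13, 65, -20), (-20, 55, 28), (28, 57, -18), (-18, 51, 37), (37, 23, -32), (-32, 41, 28), … (16 more)
river cycle of g (length 26): (-32, 23, 37), (37, 51, -18), (-18, 57, 28), (28, 55, -20), (-20, 65, 13), (13, 65, -20), (-20, 55, 28), (28, 57, -18), (-18, 51, 37), (37, 23, -32), … (16 more)
cycles coincide ⇒ equivalent

yes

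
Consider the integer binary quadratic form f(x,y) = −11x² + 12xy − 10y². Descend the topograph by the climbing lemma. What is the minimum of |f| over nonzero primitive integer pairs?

translate: b→10 (≡-12 mod 22), so (11,-12,10)→(11,10,9)
flip: (11,10,9)→(9,-10,11)
translate: b→8 (≡-10 mod 18), so (9,-10,11)→(9,8,10)
reduced (well bottom): (9,8,10) with a≤c, −a<b≤a
well minimum |f| = |-9| = 9 (negative-definite)

9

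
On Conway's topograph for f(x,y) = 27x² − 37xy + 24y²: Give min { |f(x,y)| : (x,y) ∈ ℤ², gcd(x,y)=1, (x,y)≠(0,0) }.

translate: b→17 (≡-37 mod 54), so (27,-37,24)→(27,17,14)
flip: (27,17,14)→(14,-17,27)
translate: b→11 (≡-17 mod 28), so (14,-17,27)→(14,11,24)
reduced (well bottom): (14,11,24) with a≤c, −a<b≤a
well minimum = a = 14

14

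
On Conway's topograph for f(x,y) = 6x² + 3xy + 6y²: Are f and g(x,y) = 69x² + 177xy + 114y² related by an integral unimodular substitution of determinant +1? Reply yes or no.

D₁ = -135, D₂ = -135
f: reduced (well bottom): (6,3,6) with a≤c, −a<b≤a
g: translate: b→39 (≡177 mod 138), so (69,177,114)→(69,39,6)
g: flip: (69,39,6)→(6,-39,69)
g: translate: b→-3 (≡-39 mod 12), so (6,-39,69)→(6,-3,6)
g: flip: (6,-3,6)→(6,3,6)
g: reduced (well bottom): (6,3,6) with a≤c, −a<b≤a
reduced forms (6, 3, 6) vs (6, 3, 6) ⇒ equivalent

yes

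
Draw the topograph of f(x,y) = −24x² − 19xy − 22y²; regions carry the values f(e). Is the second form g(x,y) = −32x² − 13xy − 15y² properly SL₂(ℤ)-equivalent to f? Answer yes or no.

D₁ = -1751, D₂ = -1751
f is negative-definite; reduce −f:
−f: flip: (24,19,22)→(22,-19,24)
−f: reduced (well bottom): (22,-19,24) with a≤c, −a<b≤a
flip sign back: reduced form of f is (-22,19,-24)
g is negative-definite; reduce −g:
−g: flip: (32,13,15)→(15,-13,32)
−g: reduced (well bottom): (15,-13,32) with a≤c, −a<b≤a
flip sign back: reduced form of g is (-15,13,-32)
reduced forms (-22, 19, -24) vs (-15, 13, -32) ⇒ inequivalent

no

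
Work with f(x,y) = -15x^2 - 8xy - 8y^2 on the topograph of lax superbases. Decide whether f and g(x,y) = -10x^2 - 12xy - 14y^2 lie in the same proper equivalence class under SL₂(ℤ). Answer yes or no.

D₁ = -416, D₂ = -416
f is negative-definite; reduce −f:
−f: flip: (15,8,8)→(8,-8,15)
−f: translate: b→8 (≡-8 mod 16), so (8,-8,15)→(8,8,15)
−f: reduced (well bottom): (8,8,15) with a≤c, −a<b≤a
flip sign back: reduced form of f is (-8,-8,-15)
g is negative-definite; reduce −g:
−g: translate: b→-8 (≡12 mod 20), so (10,12,14)→(10,-8,12)
−g: reduced (well bottom): (10,-8,12) with a≤c, −a<b≤a
flip sign back: reduced form of g is (-10,8,-12)
reduced forms (-8, -8, -15) vs (-10, 8, -12) ⇒ inequivalent

no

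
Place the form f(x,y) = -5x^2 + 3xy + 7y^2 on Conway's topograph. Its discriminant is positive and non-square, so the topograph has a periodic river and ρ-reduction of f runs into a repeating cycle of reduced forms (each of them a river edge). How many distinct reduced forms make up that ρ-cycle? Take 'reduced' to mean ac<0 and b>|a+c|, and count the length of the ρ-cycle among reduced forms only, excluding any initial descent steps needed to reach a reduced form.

D = 149, ⌊√D⌋ = 12
river: ρ → (7,11,-1)
river: ρ → (-1,11,7)
river: ρ → (7,3,-5)
river: ρ → (-5,7,5)
river: ρ → (5,3,-7)
river: ρ → (-7,11,1)
river: ρ → (1,11,-7)
river: ρ → (-7,3,5)
river: ρ → (5,7,-5)
river: ρ → (-5,3,7)
ρ-cycle length = 10 (tail of 0 descent steps not counted)

10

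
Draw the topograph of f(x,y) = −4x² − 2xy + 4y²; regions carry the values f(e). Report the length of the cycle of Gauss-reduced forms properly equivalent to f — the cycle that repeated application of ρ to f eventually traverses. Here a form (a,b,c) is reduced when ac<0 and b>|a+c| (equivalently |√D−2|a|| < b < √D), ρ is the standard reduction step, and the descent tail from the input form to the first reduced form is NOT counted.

D = 68, ⌊√D⌋ = 8
descent: ρ → (4,2,-4)  [lands on river]
river: ρ → (-4,6,2)
river: ρ → (2,6,-4)
river: ρ → (-4,2,4)
river: ρ → (4,6,-2)
river: ρ → (-2,6,4)
ρ-cycle length = 6 (tail of 1 descent step not counted)

6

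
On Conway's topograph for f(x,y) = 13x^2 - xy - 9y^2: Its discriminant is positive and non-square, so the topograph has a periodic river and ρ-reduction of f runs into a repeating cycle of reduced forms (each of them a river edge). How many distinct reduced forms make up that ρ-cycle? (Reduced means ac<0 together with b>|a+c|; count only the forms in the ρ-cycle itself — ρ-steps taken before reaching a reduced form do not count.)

D = 469, ⌊√D⌋ = 21
descent: ρ → (-9,19,3)  [lands on river]
river: ρ → (3,17,-15)
river: ρ → (-15,13,5)
river: ρ → (5,17,-9)
ρ-cycle length = 4 (tail of 1 descent step not counted)

4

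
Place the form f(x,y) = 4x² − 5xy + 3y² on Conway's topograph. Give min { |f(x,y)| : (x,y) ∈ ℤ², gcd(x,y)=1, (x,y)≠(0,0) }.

translate: b→3 (≡-5 mod 8), so (4,-5,3)→(4,3,2)
flip: (4,3,2)→(2,-3,4)
translate: b→1 (≡-3 mod 4), so (2,-3,4)→(2,1,3)
reduced (well bottom): (2,1,3) with a≤c, −a<b≤a
well minimum = a = 2

2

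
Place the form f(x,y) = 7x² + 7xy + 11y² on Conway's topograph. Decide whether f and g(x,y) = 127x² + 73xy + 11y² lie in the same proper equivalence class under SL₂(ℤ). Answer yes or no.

D₁ = -259, D₂ = -259
f: reduced (well bottom): (7,7,11) with a≤c, −a<b≤a
g: flip: (127,73,11)→(11,-73,127)
g: translate: b→-7 (≡-73 mod 22), so (11,-73,127)→(11,-7,7)
g: flip: (11,-7,7)→(7,7,11)
g: reduced (well bottom): (7,7,11) with a≤c, −a<b≤a
reduced forms (7, 7, 11) vs (7, 7, 11) ⇒ equivalent

yes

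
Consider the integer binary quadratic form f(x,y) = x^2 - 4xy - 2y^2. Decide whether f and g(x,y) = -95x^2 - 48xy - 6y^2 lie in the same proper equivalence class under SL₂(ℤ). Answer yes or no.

D₁ = 24, D₂ = 24
river cycle of f (length 2): (-2, 4, 1), (1, 4, -2)
river cycle of g (length 2): (1, 4, -2), (-2, 4, 1)
cycles coincide ⇒ equivalent

yes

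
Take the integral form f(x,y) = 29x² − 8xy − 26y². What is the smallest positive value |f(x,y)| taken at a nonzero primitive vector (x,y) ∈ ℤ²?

descent: ρ → (-26,8,29)  [lands on river]
river: ρ → (29,50,-5)
river: ρ → (-5,50,29)
river: ρ → (29,8,-26)
river: ρ → (-26,44,11)
river: ρ → (11,44,-26)
closes: descent 1, river 6
min |a| on river = 5

5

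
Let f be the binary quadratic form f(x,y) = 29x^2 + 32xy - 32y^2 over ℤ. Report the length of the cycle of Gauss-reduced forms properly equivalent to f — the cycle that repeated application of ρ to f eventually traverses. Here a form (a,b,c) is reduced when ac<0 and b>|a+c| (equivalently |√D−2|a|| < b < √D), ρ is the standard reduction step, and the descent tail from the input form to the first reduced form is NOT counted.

D = 4736, ⌊√D⌋ = 68
river: ρ → (-32,32,29)
river: ρ → (29,26,-35)
river: ρ → (-35,44,20)
river: ρ → (20,36,-43)
river: ρ → (-43,50,13)
river: ρ → (13,54,-35)
river: ρ → (-35,16,32)
river: ρ → (32,48,-19)
river: ρ → (-19,66,5)
river: ρ → (5,64,-32)
river: ρ → (-32,64,5)
river: ρ → (5,66,-19)
river: ρ → (-19,48,32)
river: ρ → (32,16,-35)
river: ρ → (-35,54,13)
river: ρ → (13,50,-43)
river: ρ → (-43,36,20)
river: ρ → (20,44,-35)
river: ρ → (-35,26,29)
river: ρ → (29,32,-32)
ρ-cycle length = 20 (tail of 0 descent steps not counted)

20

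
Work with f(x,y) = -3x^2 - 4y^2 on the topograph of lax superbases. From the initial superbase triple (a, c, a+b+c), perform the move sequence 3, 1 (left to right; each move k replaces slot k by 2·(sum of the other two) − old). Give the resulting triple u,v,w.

start (-3,-4,-7) = (f(1,0),f(0,1),f(1,1))
replace slot 3: 2·((-3)+(-4)) − (-7) = -7 → (-3,-4,-7)
replace slot 1: 2·((-4)+(-7)) − (-3) = -19 → (-19,-4,-7)

-19,-4,-7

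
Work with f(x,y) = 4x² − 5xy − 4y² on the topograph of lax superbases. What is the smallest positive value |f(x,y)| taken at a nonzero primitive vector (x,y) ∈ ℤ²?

descent: ρ → (-4,5,4)  [lands on river]
river: ρ → (4,3,-5)
river: ρ → (-5,7,2)
river: ρ → (2,9,-1)
river: ρ → (-1,9,2)
river: ρ → (2,7,-5)
river: ρ → (-5,3,4)
river: ρ → (4,5,-4)
river: ρ → (-4,3,5)
river: ρ → (5,7,-2)
river: ρ → (-2,9,1)
river: ρ → (1,9,-2)
river: ρ → (-2,7,5)
river: ρ → (5,3,-4)
closes: descent 1, river 14
min |a| on river = 1

1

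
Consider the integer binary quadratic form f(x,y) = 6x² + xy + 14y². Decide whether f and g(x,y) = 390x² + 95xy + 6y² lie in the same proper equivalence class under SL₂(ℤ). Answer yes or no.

D₁ = -335, D₂ = -335
f: reduced (well bottom): (6,1,14) with a≤c, −a<b≤a
g: flip: (390,95,6)→(6,-95,390)
g: translate: b→1 (≡-95 mod 12), so (6,-95,390)→(6,1,14)
g: reduced (well bottom): (6,1,14) with a≤c, −a<b≤a
reduced forms (6, 1, 14) vs (6, 1, 14) ⇒ equivalent

yes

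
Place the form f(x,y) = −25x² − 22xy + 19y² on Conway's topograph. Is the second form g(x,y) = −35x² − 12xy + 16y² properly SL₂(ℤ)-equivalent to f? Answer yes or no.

D₁ = 2384, D₂ = 2384
river cycle of f (length 22): (19, 22, -25), (-25, 28, 16), (16, 36, -17), (-17, 32, 20), (20, 48, -1), (-1, 48, 20), (20, 32, -17), (-17, 36, 16), (16, 28, -25), (-25, 22, 19), … (12 more)
river cycle of g (length 22): (16, 44, -7), (-7, 40, 28), (28, 16, -19), (-19, 22, 25), (25, 28, -16), (-16, 36, 17), (17, 32, -20), (-20, 48, 1), (1, 48, -20), (-20, 32, 17), … (12 more)
cycles differ ⇒ inequivalent

no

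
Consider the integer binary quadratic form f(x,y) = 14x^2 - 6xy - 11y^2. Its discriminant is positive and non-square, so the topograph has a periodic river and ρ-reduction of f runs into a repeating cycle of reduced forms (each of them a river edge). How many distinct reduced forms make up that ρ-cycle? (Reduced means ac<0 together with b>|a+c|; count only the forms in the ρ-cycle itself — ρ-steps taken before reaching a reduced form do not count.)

D = 652, ⌊√D⌋ = 25
descent: ρ → (-11,6,14)  [lands on river]
river: ρ → (14,22,-3)
river: ρ → (-3,20,21)
river: ρ → (21,22,-2)
river: ρ → (-2,22,21)
river: ρ → (21,20,-3)
river: ρ → (-3,22,14)
river: ρ → (14,6,-11)
river: ρ → (-11,16,9)
river: ρ → (9,20,-7)
river: ρ → (-7,22,6)
river: ρ → (6,14,-19)
river: ρ → (-19,24,1)
river: ρ → (1,24,-19)
river: ρ → (-19,14,6)
river: ρ → (6,22,-7)
river: ρ → (-7,20,9)
river: ρ → (9,16,-11)
ρ-cycle length = 18 (tail of 1 descent step not counted)

18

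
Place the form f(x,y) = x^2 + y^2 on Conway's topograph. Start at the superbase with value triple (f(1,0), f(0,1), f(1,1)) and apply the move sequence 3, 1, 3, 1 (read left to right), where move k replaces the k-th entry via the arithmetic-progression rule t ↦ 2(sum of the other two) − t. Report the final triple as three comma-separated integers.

start (1,1,2) = (f(1,0),f(0,1),f(1,1))
replace slot 3: 2·(1+1) − 2 = 2 → (1,1,2)
replace slot 1: 2·(1+2) − 1 = 5 → (5,1,2)
replace slot 3: 2·(5+1) − 2 = 10 → (5,1,10)
replace slot 1: 2·(1+10) − 5 = 17 → (17,1,10)

17,1,10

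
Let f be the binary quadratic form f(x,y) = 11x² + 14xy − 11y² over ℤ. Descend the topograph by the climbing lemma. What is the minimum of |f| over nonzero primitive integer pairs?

river: ρ → (-11,8,14)
river: ρ → (14,20,-5)
river: ρ → (-5,20,14)
river: ρ → (14,8,-11)
river: ρ → (-11,14,11)
river: ρ → (11,8,-14)
river: ρ → (-14,20,5)
river: ρ → (5,20,-14)
river: ρ → (-14,8,11)
river: ρ → (11,14,-11)
closes: descent 0, river 10
min |a| on river = 5

5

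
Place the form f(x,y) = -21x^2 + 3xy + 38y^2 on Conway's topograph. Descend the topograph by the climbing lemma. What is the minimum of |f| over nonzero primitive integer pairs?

descent: ρ → (38,-3,-21)
descent: ρ → (-21,45,14)  [lands on river]
river: ρ → (14,39,-30)
river: ρ → (-30,21,23)
river: ρ → (23,25,-28)
river: ρ → (-28,31,20)
river: ρ → (20,49,-10)
river: ρ → (-10,51,15)
river: ρ → (15,39,-28)
river: ρ → (-28,17,26)
river: ρ → (26,35,-19)
river: ρ → (-19,41,20)
river: ρ → (20,39,-21)
closes: descent 2, river 12
min |a| on river = 10

10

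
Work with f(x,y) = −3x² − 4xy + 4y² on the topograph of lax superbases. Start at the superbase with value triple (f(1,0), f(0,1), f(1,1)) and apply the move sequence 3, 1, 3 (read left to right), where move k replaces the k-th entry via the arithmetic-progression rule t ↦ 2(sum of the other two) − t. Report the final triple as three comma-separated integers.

start (-3,4,-3) = (f(1,0),f(0,1),f(1,1))
replace slot 3: 2·((-3)+4) − (-3) = 5 → (-3,4,5)
replace slot 1: 2·(4+5) − (-3) = 21 → (21,4,5)
replace slot 3: 2·(21+4) − 5 = 45 → (21,4,45)

21,4,45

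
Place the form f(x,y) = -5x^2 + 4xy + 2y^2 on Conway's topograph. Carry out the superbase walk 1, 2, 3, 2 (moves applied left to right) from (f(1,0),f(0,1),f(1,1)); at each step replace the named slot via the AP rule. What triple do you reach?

start (-5,2,1) = (f(1,0),f(0,1),f(1,1))
replace slot 1: 2·(2+1) − (-5) = 11 → (11,2,1)
replace slot 2: 2·(11+1) − 2 = 22 → (11,22,1)
replace slot 3: 2·(11+22) − 1 = 65 → (11,22,65)
replace slot 2: 2·(11+65) − 22 = 130 → (11,130,65)

11,130,65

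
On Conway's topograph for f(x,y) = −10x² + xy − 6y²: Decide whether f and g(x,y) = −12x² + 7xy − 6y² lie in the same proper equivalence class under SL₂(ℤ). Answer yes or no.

D₁ = -239, D₂ = -239
f is negative-definite; reduce −f:
−f: flip: (10,-1,6)→(6,1,10)
−f: reduced (well bottom): (6,1,10) with a≤c, −a<b≤a
flip sign back: reduced form of f is (-6,-1,-10)
g is negative-definite; reduce −g:
−g: flip: (12,-7,6)→(6,7,12)
−g: translate: b→-5 (≡7 mod 12), so (6,7,12)→(6,-5,11)
−g: reduced (well bottom): (6,-5,11) with a≤c, −a<b≤a
flip sign back: reduced form of g is (-6,5,-11)
reduced forms (-6, -1, -10) vs (-6, 5, -11) ⇒ inequivalent

no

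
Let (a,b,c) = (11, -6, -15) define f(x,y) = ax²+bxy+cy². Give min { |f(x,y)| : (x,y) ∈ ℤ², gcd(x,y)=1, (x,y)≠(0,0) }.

descent: ρ → (-15,6,11)  [lands on river]
river: ρ → (11,16,-10)
river: ρ → (-10,24,3)
river: ρ → (3,24,-10)
river: ρ → (-10,16,11)
river: ρ → (11,6,-15)
river: ρ → (-15,24,2)
river: ρ → (2,24,-15)
closes: descent 1, river 8
min |a| on river = 2

2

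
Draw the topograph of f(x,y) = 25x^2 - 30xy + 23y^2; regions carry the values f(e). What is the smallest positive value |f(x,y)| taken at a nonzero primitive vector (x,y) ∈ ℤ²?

translate: b→20 (≡-30 mod 50), so (25,-30,23)→(25,20,18)
flip: (25,20,18)→(18,-20,25)
translate: b→16 (≡-20 mod 36), so (18,-20,25)→(18,16,23)
reduced (well bottom): (18,16,23) with a≤c, −a<b≤a
well minimum = a = 18

18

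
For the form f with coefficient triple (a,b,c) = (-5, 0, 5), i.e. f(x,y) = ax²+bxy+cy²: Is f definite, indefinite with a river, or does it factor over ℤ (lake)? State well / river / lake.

D = b²−4ac = 0² − 4·(-5)·5 = 100
D = 10² is a perfect square ⇒ form factors over ℤ ⇒ lakes

lake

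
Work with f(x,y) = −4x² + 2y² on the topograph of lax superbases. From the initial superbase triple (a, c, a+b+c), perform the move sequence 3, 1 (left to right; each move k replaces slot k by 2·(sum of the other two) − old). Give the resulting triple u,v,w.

start (-4,2,-2) = (f(1,0),f(0,1),f(1,1))
replace slot 3: 2·((-4)+2) − (-2) = -2 → (-4,2,-2)
replace slot 1: 2·(2+(-2)) − (-4) = 4 → (4,2,-2)

4,2,-2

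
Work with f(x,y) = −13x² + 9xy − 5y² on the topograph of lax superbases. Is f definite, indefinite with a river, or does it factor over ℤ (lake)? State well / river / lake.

D = b²−4ac = 9² − 4·(-13)·(-5) = -179
D < 0 ⇒ definite ⇒ every region one sign ⇒ single well

well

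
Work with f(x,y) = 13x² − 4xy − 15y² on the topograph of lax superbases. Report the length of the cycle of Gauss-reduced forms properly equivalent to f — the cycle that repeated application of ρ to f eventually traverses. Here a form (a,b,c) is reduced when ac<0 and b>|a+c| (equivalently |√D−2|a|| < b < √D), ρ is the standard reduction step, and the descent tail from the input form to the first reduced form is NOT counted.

D = 796, ⌊√D⌋ = 28
descent: ρ → (-15,4,13)  [lands on river]
river: ρ → (13,22,-6)
river: ρ → (-6,26,5)
river: ρ → (5,24,-11)
river: ρ → (-11,20,9)
river: ρ → (9,16,-15)
river: ρ → (-15,14,10)
river: ρ → (10,26,-3)
river: ρ → (-3,28,1)
river: ρ → (1,28,-3)
river: ρ → (-3,26,10)
river: ρ → (10,14,-15)
river: ρ → (-15,16,9)
river: ρ → (9,20,-11)
river: ρ → (-11,24,5)
river: ρ → (5,26,-6)
river: ρ → (-6,22,13)
river: ρ → (13,4,-15)
river: ρ → (-15,26,2)
river: ρ → (2,26,-15)
ρ-cycle length = 20 (tail of 1 descent step not counted)

20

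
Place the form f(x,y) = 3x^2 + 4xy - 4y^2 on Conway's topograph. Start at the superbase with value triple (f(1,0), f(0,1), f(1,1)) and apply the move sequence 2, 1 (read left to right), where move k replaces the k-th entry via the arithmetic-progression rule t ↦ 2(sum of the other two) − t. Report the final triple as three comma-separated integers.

start (3,-4,3) = (f(1,0),f(0,1),f(1,1))
replace slot 2: 2·(3+3) − (-4) = 16 → (3,16,3)
replace slot 1: 2·(16+3) − 3 = 35 → (35,16,3)

35,16,3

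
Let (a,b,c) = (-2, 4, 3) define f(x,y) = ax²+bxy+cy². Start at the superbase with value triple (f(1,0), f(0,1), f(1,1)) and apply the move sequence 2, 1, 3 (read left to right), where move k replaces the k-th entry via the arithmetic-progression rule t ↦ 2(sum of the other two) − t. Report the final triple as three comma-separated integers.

start (-2,3,5) = (f(1,0),f(0,1),f(1,1))
replace slot 2: 2·((-2)+5) − 3 = 3 → (-2,3,5)
replace slot 1: 2·(3+5) − (-2) = 18 → (18,3,5)
replace slot 3: 2·(18+3) − 5 = 37 → (18,3,37)

18,3,37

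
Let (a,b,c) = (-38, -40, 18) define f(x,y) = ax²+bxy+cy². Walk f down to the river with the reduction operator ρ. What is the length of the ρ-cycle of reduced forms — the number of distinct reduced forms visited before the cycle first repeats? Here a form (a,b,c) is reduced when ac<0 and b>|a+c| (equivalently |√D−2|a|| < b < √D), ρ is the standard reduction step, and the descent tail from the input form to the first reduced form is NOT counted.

D = 4336, ⌊√D⌋ = 65
descent: ρ → (18,40,-38)  [lands on river]
river: ρ → (-38,36,20)
river: ρ → (20,44,-30)
river: ρ → (-30,16,34)
river: ρ → (34,52,-12)
river: ρ → (-12,44,50)
river: ρ → (50,56,-6)
river: ρ → (-6,64,10)
river: ρ → (10,56,-30)
river: ρ → (-30,64,2)
river: ρ → (2,64,-30)
river: ρ → (-30,56,10)
river: ρ → (10,64,-6)
river: ρ → (-6,56,50)
river: ρ → (50,44,-12)
river: ρ → (-12,52,34)
river: ρ → (34,16,-30)
river: ρ → (-30,44,20)
river: ρ → (20,36,-38)
river: ρ → (-38,40,18)
river: ρ → (18,32,-46)
river: ρ → (-46,60,4)
river: ρ → (4,60,-46)
river: ρ → (-46,32,18)
ρ-cycle length = 24 (tail of 1 descent step not counted)

24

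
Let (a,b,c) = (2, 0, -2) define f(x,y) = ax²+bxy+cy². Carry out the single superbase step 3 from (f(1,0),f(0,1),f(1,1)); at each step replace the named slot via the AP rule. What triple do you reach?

start (2,-2,0) = (f(1,0),f(0,1),f(1,1))
replace slot 3: 2·(2+(-2)) − 0 = 0 → (2,-2,0)

2,-2,0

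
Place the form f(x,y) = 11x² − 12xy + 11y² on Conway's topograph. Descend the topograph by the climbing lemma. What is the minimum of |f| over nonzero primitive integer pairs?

translate: b→10 (≡-12 mod 22), so (11,-12,11)→(11,10,10)
flip: (11,10,10)→(10,-10,11)
translate: b→10 (≡-10 mod 20), so (10,-10,11)→(10,10,11)
reduced (well bottom): (10,10,11) with a≤c, −a<b≤a
well minimum = a = 10

10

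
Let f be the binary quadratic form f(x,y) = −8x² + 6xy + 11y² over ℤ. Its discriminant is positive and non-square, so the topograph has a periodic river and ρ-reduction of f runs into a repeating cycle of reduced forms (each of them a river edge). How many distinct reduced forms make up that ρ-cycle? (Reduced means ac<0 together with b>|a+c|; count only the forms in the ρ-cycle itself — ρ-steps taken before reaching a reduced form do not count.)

D = 388, ⌊√D⌋ = 19
river: ρ → (11,16,-3)
river: ρ → (-3,14,16)
river: ρ → (16,18,-1)
river: ρ → (-1,18,16)
river: ρ → (16,14,-3)
river: ρ → (-3,16,11)
river: ρ → (11,6,-8)
river: ρ → (-8,10,9)
river: ρ → (9,8,-9)
river: ρ → (-9,10,8)
river: ρ → (8,6,-11)
river: ρ → (-11,16,3)
river: ρ → (3,14,-16)
river: ρ → (-16,18,1)
river: ρ → (1,18,-16)
river: ρ → (-16,14,3)
river: ρ → (3,16,-11)
river: ρ → (-11,6,8)
river: ρ → (8,10,-9)
river: ρ → (-9,8,9)
river: ρ → (9,10,-8)
river: ρ → (-8,6,11)
ρ-cycle length = 22 (tail of 0 descent steps not counted)

22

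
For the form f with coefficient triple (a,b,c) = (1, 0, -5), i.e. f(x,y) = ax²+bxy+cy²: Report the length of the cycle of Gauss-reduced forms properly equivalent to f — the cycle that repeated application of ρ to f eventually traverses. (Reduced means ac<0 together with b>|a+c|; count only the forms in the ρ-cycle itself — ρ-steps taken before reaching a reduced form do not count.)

D = 20, ⌊√D⌋ = 4
descent: ρ → (-5,0,1)
descent: ρ → (1,4,-1)  [lands on river]
river: ρ → (-1,4,1)
ρ-cycle length = 2 (tail of 2 descent steps not counted)

2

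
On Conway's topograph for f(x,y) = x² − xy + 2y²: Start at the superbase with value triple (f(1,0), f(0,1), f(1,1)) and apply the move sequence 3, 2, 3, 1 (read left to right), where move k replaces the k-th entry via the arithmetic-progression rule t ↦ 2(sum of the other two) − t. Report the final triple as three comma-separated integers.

start (1,2,2) = (f(1,0),f(0,1),f(1,1))
replace slot 3: 2·(1+2) − 2 = 4 → (1,2,4)
replace slot 2: 2·(1+4) − 2 = 8 → (1,8,4)
replace slot 3: 2·(1+8) − 4 = 14 → (1,8,14)
replace slot 1: 2·(8+14) − 1 = 43 → (43,8,14)

43,8,14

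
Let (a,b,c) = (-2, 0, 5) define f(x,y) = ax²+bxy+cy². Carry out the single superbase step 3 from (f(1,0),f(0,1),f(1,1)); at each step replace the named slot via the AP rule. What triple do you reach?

start (-2,5,3) = (f(1,0),f(0,1),f(1,1))
replace slot 3: 2·((-2)+5) − 3 = 3 → (-2,5,3)

-2,5,3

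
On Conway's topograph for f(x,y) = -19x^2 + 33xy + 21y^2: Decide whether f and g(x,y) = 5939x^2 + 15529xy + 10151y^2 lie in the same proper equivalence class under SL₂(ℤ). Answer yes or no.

D₁ = 2685, D₂ = 2685
river cycle of f (length 8): (21, 51, -1), (-1, 51, 21), (21, 33, -19), (-19, 43, 11), (11, 45, -15), (-15, 45, 11), (11, 43, -19), (-19, 33, 21)
river cycle of g (length 8): (-19, 33, 21), (21, 51, -1), (-1, 51, 21), (21, 33, -19), (-19, 43, 11), (11, 45, -15), (-15, 45, 11), (11, 43, -19)
cycles coincide ⇒ equivalent

yes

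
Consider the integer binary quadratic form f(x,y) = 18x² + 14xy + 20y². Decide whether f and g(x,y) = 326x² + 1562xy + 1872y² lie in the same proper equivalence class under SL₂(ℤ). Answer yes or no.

D₁ = -1244, D₂ = -1244
f: reduced (well bottom): (18,14,20) with a≤c, −a<b≤a
g: translate: b→258 (≡1562 mod 652), so (326,1562,1872)→(326,258,52)
g: flip: (326,258,52)→(52,-258,326)
g: translate: b→-50 (≡-258 mod 104), so (52,-258,326)→(52,-50,18)
g: flip: (52,-50,18)→(18,50,52)
g: translate: b→14 (≡50 mod 36), so (18,50,52)→(18,14,20)
g: reduced (well bottom): (18,14,20) with a≤c, −a<b≤a
reduced forms (18, 14, 20) vs (18, 14, 20) ⇒ equivalent

yes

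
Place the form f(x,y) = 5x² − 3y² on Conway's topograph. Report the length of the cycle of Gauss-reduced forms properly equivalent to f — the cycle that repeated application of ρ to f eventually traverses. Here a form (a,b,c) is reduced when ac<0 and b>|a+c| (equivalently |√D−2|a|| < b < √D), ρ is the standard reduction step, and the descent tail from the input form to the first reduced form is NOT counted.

D = 60, ⌊√D⌋ = 7
descent: ρ → (-3,6,2)  [lands on river]
river: ρ → (2,6,-3)
ρ-cycle length = 2 (tail of 1 descent step not counted)

2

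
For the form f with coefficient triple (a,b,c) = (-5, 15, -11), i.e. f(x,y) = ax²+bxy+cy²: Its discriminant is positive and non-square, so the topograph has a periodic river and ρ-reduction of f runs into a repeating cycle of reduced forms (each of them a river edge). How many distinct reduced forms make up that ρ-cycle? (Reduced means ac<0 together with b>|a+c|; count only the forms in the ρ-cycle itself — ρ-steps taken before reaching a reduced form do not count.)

D = 5, ⌊√D⌋ = 2
descent: ρ → (-11,7,-1)
descent: ρ → (-1,1,1)  [lands on river]
river: ρ → (1,1,-1)
ρ-cycle length = 2 (tail of 2 descent steps not counted)

2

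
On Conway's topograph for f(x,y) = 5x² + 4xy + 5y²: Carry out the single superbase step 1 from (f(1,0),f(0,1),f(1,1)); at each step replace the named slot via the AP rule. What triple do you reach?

start (5,5,14) = (f(1,0),f(0,1),f(1,1))
replace slot 1: 2·(5+14) − 5 = 33 → (33,5,14)

33,5,14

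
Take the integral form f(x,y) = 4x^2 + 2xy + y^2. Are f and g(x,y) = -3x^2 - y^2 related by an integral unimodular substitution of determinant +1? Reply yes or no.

D₁ = -12, D₂ = -12
f: flip: (4,2,1)→(1,-2,4)
f: translate: b→0 (≡-2 mod 2), so (1,-2,4)→(1,0,3)
f: reduced (well bottom): (1,0,3) with a≤c, −a<b≤a
g is negative-definite; reduce −g:
−g: flip: (3,0,1)→(1,0,3)
−g: reduced (well bottom): (1,0,3) with a≤c, −a<b≤a
flip sign back: reduced form of g is (-1,0,-3)
reduced forms (1, 0, 3) vs (-1, 0, -3) ⇒ inequivalent

no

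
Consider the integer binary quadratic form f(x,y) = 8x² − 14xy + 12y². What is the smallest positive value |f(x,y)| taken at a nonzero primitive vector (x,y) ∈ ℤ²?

translate: b→2 (≡-14 mod 16), so (8,-14,12)→(8,2,6)
flip: (8,2,6)→(6,-2,8)
reduced (well bottom): (6,-2,8) with a≤c, −a<b≤a
well minimum = a = 6

6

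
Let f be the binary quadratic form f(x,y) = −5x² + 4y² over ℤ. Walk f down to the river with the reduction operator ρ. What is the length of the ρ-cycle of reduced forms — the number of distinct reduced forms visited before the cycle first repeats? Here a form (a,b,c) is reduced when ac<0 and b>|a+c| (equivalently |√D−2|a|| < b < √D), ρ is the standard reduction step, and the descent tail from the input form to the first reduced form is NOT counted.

D = 80, ⌊√D⌋ = 8
descent: ρ → (4,8,-1)  [lands on river]
river: ρ → (-1,8,4)
ρ-cycle length = 2 (tail of 1 descent step not counted)

2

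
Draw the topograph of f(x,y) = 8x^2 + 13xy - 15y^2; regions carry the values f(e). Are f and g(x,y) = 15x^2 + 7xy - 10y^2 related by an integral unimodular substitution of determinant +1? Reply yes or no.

D₁ = 649, D₂ = 649
river cycle of f (length 34): (-15, 17, 6), (6, 19, -12), (-12, 5, 13), (13, 21, -4), (-4, 19, 18), (18, 17, -5), (-5, 23, 6), (6, 25, -1), (-1, 25, 6), (6, 23, -5), … (24 more)
river cycle of g (length 34): (-10, 13, 12), (12, 11, -11), (-11, 11, 12), (12, 13, -10), (-10, 7, 15), (15, 23, -2), (-2, 25, 3), (3, 23, -10), (-10, 17, 9), (9, 19, -8), … (24 more)
cycles differ ⇒ inequivalent

no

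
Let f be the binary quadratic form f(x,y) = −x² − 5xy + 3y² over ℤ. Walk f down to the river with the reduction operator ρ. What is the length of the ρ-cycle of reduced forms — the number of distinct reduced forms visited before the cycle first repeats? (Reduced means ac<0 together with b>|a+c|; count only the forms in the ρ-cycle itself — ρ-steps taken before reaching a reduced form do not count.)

D = 37, ⌊√D⌋ = 6
descent: ρ → (3,5,-1)  [lands on river]
river: ρ → (-1,5,3)
river: ρ → (3,1,-3)
river: ρ → (-3,5,1)
river: ρ → (1,5,-3)
river: ρ → (-3,1,3)
ρ-cycle length = 6 (tail of 1 descent step not counted)

6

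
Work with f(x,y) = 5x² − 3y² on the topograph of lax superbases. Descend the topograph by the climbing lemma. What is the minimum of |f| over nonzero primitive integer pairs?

descent: ρ → (-3,6,2)  [lands on river]
river: ρ → (2,6,-3)
closes: descent 1, river 2
min |a| on river = 2

2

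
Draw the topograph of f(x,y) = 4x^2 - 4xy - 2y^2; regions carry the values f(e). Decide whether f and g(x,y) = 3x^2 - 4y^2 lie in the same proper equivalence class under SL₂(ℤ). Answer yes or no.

D₁ = 48, D₂ = 48
river cycle of f (length 2): (-2, 4, 4), (4, 4, -2)
river cycle of g (length 2): (3, 6, -1), (-1, 6, 3)
cycles differ ⇒ inequivalent

no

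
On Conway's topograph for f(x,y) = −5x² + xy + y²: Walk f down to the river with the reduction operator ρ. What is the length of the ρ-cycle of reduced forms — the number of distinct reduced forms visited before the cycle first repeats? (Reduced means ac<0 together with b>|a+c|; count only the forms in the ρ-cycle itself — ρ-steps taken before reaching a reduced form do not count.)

D = 21, ⌊√D⌋ = 4
descent: ρ → (1,3,-3)  [lands on river]
river: ρ → (-3,3,1)
ρ-cycle length = 2 (tail of 1 descent step not counted)

2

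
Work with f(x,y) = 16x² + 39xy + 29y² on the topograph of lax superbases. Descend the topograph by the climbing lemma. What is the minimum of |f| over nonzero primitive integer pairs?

translate: b→7 (≡39 mod 32), so (16,39,29)→(16,7,6)
flip: (16,7,6)→(6,-7,16)
translate: b→5 (≡-7 mod 12), so (6,-7,16)→(6,5,15)
reduced (well bottom): (6,5,15) with a≤c, −a<b≤a
well minimum = a = 6

6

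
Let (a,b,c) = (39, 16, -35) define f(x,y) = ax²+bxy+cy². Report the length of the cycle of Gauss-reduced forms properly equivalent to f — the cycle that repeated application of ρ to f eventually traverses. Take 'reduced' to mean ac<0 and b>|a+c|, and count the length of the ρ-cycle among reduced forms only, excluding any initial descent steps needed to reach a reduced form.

D = 5716, ⌊√D⌋ = 75
river: ρ → (-35,54,20)
river: ρ → (20,66,-17)
river: ρ → (-17,70,12)
river: ρ → (12,74,-5)
river: ρ → (-5,66,68)
river: ρ → (68,70,-3)
river: ρ → (-3,74,20)
river: ρ → (20,46,-45)
river: ρ → (-45,44,21)
river: ρ → (21,40,-49)
river: ρ → (-49,58,12)
river: ρ → (12,62,-39)
river: ρ → (-39,16,35)
river: ρ → (35,54,-20)
river: ρ → (-20,66,17)
river: ρ → (17,70,-12)
river: ρ → (-12,74,5)
river: ρ → (5,66,-68)
river: ρ → (-68,70,3)
river: ρ → (3,74,-20)
river: ρ → (-20,46,45)
river: ρ → (45,44,-21)
river: ρ → (-21,40,49)
river: ρ → (49,58,-12)
river: ρ → (-12,62,39)
river: ρ → (39,16,-35)
ρ-cycle length = 26 (tail of 0 descent steps not counted)

26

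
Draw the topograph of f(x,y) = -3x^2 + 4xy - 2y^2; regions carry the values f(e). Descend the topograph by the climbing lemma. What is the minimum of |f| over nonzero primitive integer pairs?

translate: b→2 (≡-4 mod 6), so (3,-4,2)→(3,2,1)
flip: (3,2,1)→(1,-2,3)
translate: b→0 (≡-2 mod 2), so (1,-2,3)→(1,0,2)
reduced (well bottom): (1,0,2) with a≤c, −a<b≤a
well minimum |f| = |-1| = 1 (negative-definite)

1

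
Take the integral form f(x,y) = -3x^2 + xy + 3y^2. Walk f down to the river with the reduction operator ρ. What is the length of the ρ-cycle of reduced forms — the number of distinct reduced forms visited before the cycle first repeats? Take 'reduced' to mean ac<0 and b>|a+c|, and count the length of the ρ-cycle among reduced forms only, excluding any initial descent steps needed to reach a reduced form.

D = 37, ⌊√D⌋ = 6
river: ρ → (3,5,-1)
river: ρ → (-1,5,3)
river: ρ → (3,1,-3)
river: ρ → (-3,5,1)
river: ρ → (1,5,-3)
river: ρ → (-3,1,3)
ρ-cycle length = 6 (tail of 0 descent steps not counted)

6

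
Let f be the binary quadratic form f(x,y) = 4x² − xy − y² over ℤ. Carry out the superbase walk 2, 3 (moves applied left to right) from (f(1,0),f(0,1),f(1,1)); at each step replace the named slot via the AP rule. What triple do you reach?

start (4,-1,2) = (f(1,0),f(0,1),f(1,1))
replace slot 2: 2·(4+2) − (-1) = 13 → (4,13,2)
replace slot 3: 2·(4+13) − 2 = 32 → (4,13,32)

4,13,32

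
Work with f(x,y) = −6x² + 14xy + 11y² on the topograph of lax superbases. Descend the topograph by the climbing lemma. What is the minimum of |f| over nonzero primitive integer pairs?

river: ρ → (11,8,-9)
river: ρ → (-9,10,10)
river: ρ → (10,10,-9)
river: ρ → (-9,8,11)
river: ρ → (11,14,-6)
river: ρ → (-6,10,15)
river: ρ → (15,20,-1)
river: ρ → (-1,20,15)
river: ρ → (15,10,-6)
river: ρ → (-6,14,11)
closes: descent 0, river 10
min |a| on river = 1

1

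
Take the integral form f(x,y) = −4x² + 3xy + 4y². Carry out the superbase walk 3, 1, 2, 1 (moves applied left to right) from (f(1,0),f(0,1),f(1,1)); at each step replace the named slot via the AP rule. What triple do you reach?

start (-4,4,3) = (f(1,0),f(0,1),f(1,1))
replace slot 3: 2·((-4)+4) − 3 = -3 → (-4,4,-3)
replace slot 1: 2·(4+(-3)) − (-4) = 6 → (6,4,-3)
replace slot 2: 2·(6+(-3)) − 4 = 2 → (6,2,-3)
replace slot 1: 2·(2+(-3)) − 6 = -8 → (-8,2,-3)

-8,2,-3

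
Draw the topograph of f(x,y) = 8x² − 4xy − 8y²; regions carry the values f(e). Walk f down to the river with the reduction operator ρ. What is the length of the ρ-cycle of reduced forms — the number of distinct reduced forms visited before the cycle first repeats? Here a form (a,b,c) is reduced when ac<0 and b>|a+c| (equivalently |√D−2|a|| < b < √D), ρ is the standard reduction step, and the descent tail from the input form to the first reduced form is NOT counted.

D = 272, ⌊√D⌋ = 16
descent: ρ → (-8,4,8)  [lands on river]
river: ρ → (8,12,-4)
river: ρ → (-4,12,8)
river: ρ → (8,4,-8)
river: ρ → (-8,12,4)
river: ρ → (4,12,-8)
ρ-cycle length = 6 (tail of 1 descent step not counted)

6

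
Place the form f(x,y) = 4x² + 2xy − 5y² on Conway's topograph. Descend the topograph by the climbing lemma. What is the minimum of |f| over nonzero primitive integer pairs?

river: ρ → (-5,8,1)
river: ρ → (1,8,-5)
river: ρ → (-5,2,4)
river: ρ → (4,6,-3)
river: ρ → (-3,6,4)
river: ρ → (4,2,-5)
closes: descent 0, river 6
min |a| on river = 1

1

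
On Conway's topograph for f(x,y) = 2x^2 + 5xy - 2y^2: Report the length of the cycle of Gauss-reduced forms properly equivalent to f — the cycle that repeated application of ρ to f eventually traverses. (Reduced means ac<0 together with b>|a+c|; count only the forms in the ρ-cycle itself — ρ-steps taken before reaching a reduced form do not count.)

D = 41, ⌊√D⌋ = 6
river: ρ → (-2,3,4)
river: ρ → (4,5,-1)
river: ρ → (-1,5,4)
river: ρ → (4,3,-2)
river: ρ → (-2,5,2)
river: ρ → (2,3,-4)
river: ρ → (-4,5,1)
river: ρ → (1,5,-4)
river: ρ → (-4,3,2)
river: ρ → (2,5,-2)
ρ-cycle length = 10 (tail of 0 descent steps not counted)

10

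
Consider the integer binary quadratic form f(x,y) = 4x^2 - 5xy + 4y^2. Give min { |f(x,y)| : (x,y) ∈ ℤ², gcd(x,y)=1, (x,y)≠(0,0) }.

translate: b→3 (≡-5 mod 8), so (4,-5,4)→(4,3,3)
flip: (4,3,3)→(3,-3,4)
translate: b→3 (≡-3 mod 6), so (3,-3,4)→(3,3,4)
reduced (well bottom): (3,3,4) with a≤c, −a<b≤a
well minimum = a = 3

3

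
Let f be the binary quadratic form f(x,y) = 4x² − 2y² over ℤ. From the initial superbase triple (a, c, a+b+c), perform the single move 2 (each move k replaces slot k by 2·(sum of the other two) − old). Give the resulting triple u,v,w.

start (4,-2,2) = (f(1,0),f(0,1),f(1,1))
replace slot 2: 2·(4+2) − (-2) = 14 → (4,14,2)

4,14,2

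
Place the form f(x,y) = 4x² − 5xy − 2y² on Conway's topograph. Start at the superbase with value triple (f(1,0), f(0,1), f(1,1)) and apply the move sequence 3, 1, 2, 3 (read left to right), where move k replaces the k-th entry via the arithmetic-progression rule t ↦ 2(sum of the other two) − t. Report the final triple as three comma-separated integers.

start (4,-2,-3) = (f(1,0),f(0,1),f(1,1))
replace slot 3: 2·(4+(-2)) − (-3) = 7 → (4,-2,7)
replace slot 1: 2·((-2)+7) − 4 = 6 → (6,-2,7)
replace slot 2: 2·(6+7) − (-2) = 28 → (6,28,7)
replace slot 3: 2·(6+28) − 7 = 61 → (6,28,61)

6,28,61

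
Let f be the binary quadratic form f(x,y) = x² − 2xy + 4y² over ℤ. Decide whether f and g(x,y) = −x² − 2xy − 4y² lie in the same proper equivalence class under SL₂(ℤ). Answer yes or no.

D₁ = -12, D₂ = -12
f: translate: b→0 (≡-2 mod 2), so (1,-2,4)→(1,0,3)
f: reduced (well bottom): (1,0,3) with a≤c, −a<b≤a
g is negative-definite; reduce −g:
−g: translate: b→0 (≡2 mod 2), so (1,2,4)→(1,0,3)
−g: reduced (well bottom): (1,0,3) with a≤c, −a<b≤a
flip sign back: reduced form of g is (-1,0,-3)
reduced forms (1, 0, 3) vs (-1, 0, -3) ⇒ inequivalent

no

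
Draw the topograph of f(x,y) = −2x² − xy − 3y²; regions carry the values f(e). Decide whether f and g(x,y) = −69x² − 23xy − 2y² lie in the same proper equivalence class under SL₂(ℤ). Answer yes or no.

D₁ = -23, D₂ = -23
f is negative-definite; reduce −f:
−f: reduced (well bottom): (2,1,3) with a≤c, −a<b≤a
flip sign back: reduced form of f is (-2,-1,-3)
g is negative-definite; reduce −g:
−g: flip: (69,23,2)→(2,-23,69)
−g: translate: b→1 (≡-23 mod 4), so (2,-23,69)→(2,1,3)
−g: reduced (well bottom): (2,1,3) with a≤c, −a<b≤a
flip sign back: reduced form of g is (-2,-1,-3)
reduced forms (-2, -1, -3) vs (-2, -1, -3) ⇒ equivalent

yes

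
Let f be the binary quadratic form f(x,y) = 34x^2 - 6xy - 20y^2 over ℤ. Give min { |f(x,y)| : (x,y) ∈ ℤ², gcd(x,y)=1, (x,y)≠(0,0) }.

descent: ρ → (-20,46,8)  [lands on river]
river: ρ → (8,50,-8)
river: ρ → (-8,46,20)
river: ρ → (20,34,-20)
closes: descent 1, river 4
min |a| on river = 8

8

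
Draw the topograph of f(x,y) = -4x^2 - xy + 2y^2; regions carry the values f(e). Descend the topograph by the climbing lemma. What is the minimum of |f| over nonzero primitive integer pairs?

descent: ρ → (2,5,-1)  [lands on river]
river: ρ → (-1,5,2)
river: ρ → (2,3,-3)
river: ρ → (-3,3,2)
closes: descent 1, river 4
min |a| on river = 1

1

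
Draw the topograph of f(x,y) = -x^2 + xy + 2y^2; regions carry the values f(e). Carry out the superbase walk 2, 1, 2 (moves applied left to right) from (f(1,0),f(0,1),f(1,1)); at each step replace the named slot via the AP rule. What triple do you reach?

start (-1,2,2) = (f(1,0),f(0,1),f(1,1))
replace slot 2: 2·((-1)+2) − 2 = 0 → (-1,0,2)
replace slot 1: 2·(0+2) − (-1) = 5 → (5,0,2)
replace slot 2: 2·(5+2) − 0 = 14 → (5,14,2)

5,14,2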